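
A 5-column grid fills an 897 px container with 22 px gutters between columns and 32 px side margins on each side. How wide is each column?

Take off 64 px of margins, leaving 833 px.
5c + 4·22 = 833 → 5c = 745 → c = 149 px.

149 px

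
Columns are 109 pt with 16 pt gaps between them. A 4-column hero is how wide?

484 pt

4-column span = 4·109 + 3·16 = 484 pt.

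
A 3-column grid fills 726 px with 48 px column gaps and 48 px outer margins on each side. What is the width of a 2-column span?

Take off 96 px of margins, leaving 630 px.
3c + 2·48 = 630 → 3c = 534 → c = 178 px.
Span of 2: 2·178 + 1·48 = 356 + 48 = 404 px.

404 px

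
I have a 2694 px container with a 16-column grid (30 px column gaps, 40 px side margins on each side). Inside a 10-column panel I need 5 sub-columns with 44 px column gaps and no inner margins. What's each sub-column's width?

Subtract both margins: 2694 − 2·40 = 2614 px.
2614 − 15·30 = 2164; ÷16 gives c = 135.25 px.
10 columns plus 9 column gaps: 1352.5 + 270 = 1622.5 px.
5 columns + 4 column gaps: 5d + 4·44 = 1622.5.
5d = 1622.5 − 176 = 1446.5, so d = 289.3 px.

289.3 px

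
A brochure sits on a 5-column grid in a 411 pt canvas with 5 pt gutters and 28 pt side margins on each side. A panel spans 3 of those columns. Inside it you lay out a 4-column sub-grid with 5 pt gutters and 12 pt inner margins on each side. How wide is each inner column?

Subtract both margins: 411 − 2·28 = 355 pt.
5 columns + 4 gutters: 5c + 4·5 = 355.
5c = 355 − 20 = 335, so c = 67 pt.
3 columns plus 2 gutters: 201 + 10 = 211 pt.
Inner content = 211 − 2·12 = 187 pt.
4 columns + 3 gutters: 4d + 3·5 = 187.
4d = 187 − 15 = 172, so d = 43 pt.

43 pt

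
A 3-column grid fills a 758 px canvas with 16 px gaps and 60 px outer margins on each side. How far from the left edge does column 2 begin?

Content = 758 − 2·60 = 638 px.
Subtracting 2 gaps of 16 leaves 606 for 3 columns, so c = 202 px.
Before column 2: the margin + 1 column + 1 gap.
Offset = 60 + 1·(202 + 16) = 60 + 218 = 278 px.

278 px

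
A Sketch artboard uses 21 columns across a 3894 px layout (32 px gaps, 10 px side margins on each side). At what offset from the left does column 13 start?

Content = 3894 − 2·10 = 3874 px.
3874 − 20·32 = 3234; ÷21 gives c = 154 px.
Each column+gutter stride is 186 px; 12 of them past the 10 px margin is 10 + 2232 = 2242 px.

2242 px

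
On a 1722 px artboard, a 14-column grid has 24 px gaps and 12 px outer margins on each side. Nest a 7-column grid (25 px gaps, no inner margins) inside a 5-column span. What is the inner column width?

Take off 24 px of margins, leaving 1698 px.
14 columns + 13 gaps: 14c + 13·24 = 1698.
14c = 1698 − 312 = 1386, so c = 99 px.
5 columns plus 4 gaps: 495 + 96 = 591 px.
Subtracting 6 gaps of 25 leaves 441 for 7 columns, so d = 63 px.

63 px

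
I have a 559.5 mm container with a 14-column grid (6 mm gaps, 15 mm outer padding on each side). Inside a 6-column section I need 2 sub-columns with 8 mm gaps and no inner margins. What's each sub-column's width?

Inside the margins: 559.5 − 30 = 529.5 mm.
14c + 13·6 = 529.5 → 14c = 451.5 → c = 32.25 mm.
6 columns plus 5 gaps: 193.5 + 30 = 223.5 mm.
223.5 − 1·8 = 215.5; ÷2 gives d = 107.75 mm.

107.75 mm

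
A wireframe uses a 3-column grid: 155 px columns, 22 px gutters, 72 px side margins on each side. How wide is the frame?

Frame = 2·72 + 3·155 + 2·22 = 144 + 465 + 44 = 653 px.

653 px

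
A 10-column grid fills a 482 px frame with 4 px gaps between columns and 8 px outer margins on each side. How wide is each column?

Subtract both margins: 482 − 2·8 = 466 px.
Subtracting 9 gaps of 4 leaves 430 for 10 columns, so c = 43 px.

43 px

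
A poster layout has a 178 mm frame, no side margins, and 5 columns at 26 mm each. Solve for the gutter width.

12 mm

5 columns take 5·26 = 130 mm; remaining 48 splits into 4 gutters.
g = 48 / 4 = 12 mm.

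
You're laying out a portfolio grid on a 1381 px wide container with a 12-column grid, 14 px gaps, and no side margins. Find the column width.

102.25 px

12c + 11·14 = 1381 → 12c = 1227 → c = 102.25 px.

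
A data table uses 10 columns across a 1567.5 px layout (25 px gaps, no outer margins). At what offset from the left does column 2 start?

10c + 9·25 = 1567.5 → 10c = 1342.5 → c = 134.25 px.
Before column 2: 1 column + 1 gap.
Offset = 1·(134.25 + 25) = 1·159.25 = 159.25 px.

159.25 px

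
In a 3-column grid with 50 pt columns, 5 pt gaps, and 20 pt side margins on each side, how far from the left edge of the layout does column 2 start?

Each column+gutter stride is 55 pt; 1 of them past the 20 pt margin is 20 + 55 = 75 pt.

75 pt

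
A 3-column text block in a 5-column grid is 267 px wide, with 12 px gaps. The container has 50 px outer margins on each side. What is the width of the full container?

553 px

3 columns + 2 gaps: 3c + 2·12 = 267.
3c = 267 − 24 = 243, so c = 81 px.
Container = 2·50 + 5·81 + 4·12 = 100 + 405 + 48 = 553 px.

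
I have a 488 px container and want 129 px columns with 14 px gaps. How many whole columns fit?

3 columns

k columns need k·129 + (k−1)·14 = k·143 − 14.
k·143 − 14 ≤ 488 → k ≤ 502 / 143 ≈ 3.51, so k = 3.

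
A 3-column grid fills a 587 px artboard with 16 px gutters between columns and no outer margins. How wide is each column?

185 px

3 columns + 2 gutters: 3c + 2·16 = 587.
3c = 587 − 32 = 555, so c = 185 px.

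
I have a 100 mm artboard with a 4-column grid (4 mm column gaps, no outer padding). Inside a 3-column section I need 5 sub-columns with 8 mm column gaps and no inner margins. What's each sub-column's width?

8.4 mm

Subtracting 3 column gaps of 4 leaves 88 for 4 columns, so c = 22 mm.
3 columns plus 2 column gaps: 66 + 8 = 74 mm.
5d + 4·8 = 74 → 5d = 42 → d = 8.4 mm.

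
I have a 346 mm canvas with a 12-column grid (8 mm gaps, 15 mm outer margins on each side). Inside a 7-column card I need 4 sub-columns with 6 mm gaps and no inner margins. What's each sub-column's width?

40.75 mm

Outer content = 346 − 2·15 = 316 mm.
12 columns + 11 gaps: 12c + 11·8 = 316.
12c = 316 − 88 = 228, so c = 19 mm.
7 columns plus 6 gaps: 133 + 48 = 181 mm.
181 − 3·6 = 163; ÷4 gives d = 40.75 mm.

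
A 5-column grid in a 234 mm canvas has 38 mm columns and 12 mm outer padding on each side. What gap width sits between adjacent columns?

Inside the margins: 234 − 24 = 210 mm.
Columns use 190 mm, leaving 20 mm across 4 gaps = 5 mm each.

5 mm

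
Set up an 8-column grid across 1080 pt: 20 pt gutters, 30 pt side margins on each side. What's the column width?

Inside the margins: 1080 − 60 = 1020 pt.
Subtracting 7 gutters of 20 leaves 880 for 8 columns, so c = 110 pt.

110 pt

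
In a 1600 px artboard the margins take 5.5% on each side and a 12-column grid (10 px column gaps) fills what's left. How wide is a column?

109.5 px

Margins: 5.5% × 1600 = 88 px each, so content = 1600 − 176 = 1424 px.
12c + 11·10 = 1424 → 12c = 1314 → c = 109.5 px.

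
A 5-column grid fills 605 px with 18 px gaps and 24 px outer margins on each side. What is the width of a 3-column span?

327 px

Subtract both margins: 605 − 2·24 = 557 px.
5c + 4·18 = 557 → 5c = 485 → c = 97 px.
3 columns plus 2 gaps: 291 + 36 = 327 px.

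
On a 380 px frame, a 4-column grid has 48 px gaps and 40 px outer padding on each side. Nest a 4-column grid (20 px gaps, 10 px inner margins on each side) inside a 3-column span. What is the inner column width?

Inside the margins: 380 − 80 = 300 px.
4 columns + 3 gaps: 4c + 3·48 = 300.
4c = 300 − 144 = 156, so c = 39 px.
3-column span = 3·39 + 2·48 = 213 px.
Inner content = 213 − 2·10 = 193 px.
4d + 3·20 = 193 → 4d = 133 → d = 33.25 px.

33.25 px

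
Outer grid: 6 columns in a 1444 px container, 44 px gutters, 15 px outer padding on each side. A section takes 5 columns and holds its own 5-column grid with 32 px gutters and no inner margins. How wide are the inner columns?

Take off 30 px of margins, leaving 1414 px.
Subtracting 5 gutters of 44 leaves 1194 for 6 columns, so c = 199 px.
5 columns plus 4 gutters: 995 + 176 = 1171 px.
5d + 4·32 = 1171 → 5d = 1043 → d = 208.6 px.

208.6 px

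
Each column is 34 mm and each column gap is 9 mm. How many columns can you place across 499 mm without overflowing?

11 columns

Each extra column adds 34 + 9 = 43 mm.
(499 + 9) / 43 = 11.81, so 11 columns fit.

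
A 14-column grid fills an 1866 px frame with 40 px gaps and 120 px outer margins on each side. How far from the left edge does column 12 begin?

1429 px

Take off 240 px of margins, leaving 1626 px.
14c + 13·40 = 1626 → 14c = 1106 → c = 79 px.
Column 12 starts at margin + 11·(column + gutter) = 120 + 11·119 = 1429 px.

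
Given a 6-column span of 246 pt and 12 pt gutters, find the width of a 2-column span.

74 pt

246 − 5·12 = 186; ÷6 gives c = 31 pt.
2 columns plus 1 gutter: 62 + 12 = 74 pt.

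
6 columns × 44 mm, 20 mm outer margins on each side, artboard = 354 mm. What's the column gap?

10 mm

Subtract both margins: 354 − 2·20 = 314 mm.
6·44 + 5g = 314 → 5g = 50 → g = 10 mm.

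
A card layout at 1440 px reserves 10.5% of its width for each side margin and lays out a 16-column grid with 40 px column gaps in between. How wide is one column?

33.6 px

1440 × (1 − 2·10.5%) = 1440 × 79% = 1137.6 px for the columns.
16c + 15·40 = 1137.6 → 16c = 537.6 → c = 33.6 px.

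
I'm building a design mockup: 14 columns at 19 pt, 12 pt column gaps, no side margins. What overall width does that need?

Summing: 266 + 156 = 422 pt.

422 pt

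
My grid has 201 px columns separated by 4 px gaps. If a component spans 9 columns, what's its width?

9 columns plus 8 gaps: 1809 + 32 = 1841 px.

1841 px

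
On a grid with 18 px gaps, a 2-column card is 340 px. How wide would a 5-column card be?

340 − 1·18 = 322; ÷2 gives c = 161 px.
5 columns plus 4 gaps: 805 + 72 = 877 px.

877 px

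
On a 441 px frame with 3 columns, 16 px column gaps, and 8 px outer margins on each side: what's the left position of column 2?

Content = 441 − 2·8 = 425 px.
3 columns + 2 column gaps: 3c + 2·16 = 425.
3c = 425 − 32 = 393, so c = 131 px.
Each column+gutter stride is 147 px; 1 of them past the 8 px margin is 8 + 147 = 155 px.

155 px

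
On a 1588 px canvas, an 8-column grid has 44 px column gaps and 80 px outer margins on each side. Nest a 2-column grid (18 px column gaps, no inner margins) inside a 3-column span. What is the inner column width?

Outer content = 1588 − 2·80 = 1428 px.
Subtracting 7 column gaps of 44 leaves 1120 for 8 columns, so c = 140 px.
3 columns plus 2 column gaps: 420 + 88 = 508 px.
2d + 1·18 = 508 → 2d = 490 → d = 245 px.

245 px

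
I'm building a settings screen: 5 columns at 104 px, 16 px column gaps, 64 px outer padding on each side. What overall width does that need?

Total width: 2·64 + 5·104 + 4·16 = 712 px.

712 px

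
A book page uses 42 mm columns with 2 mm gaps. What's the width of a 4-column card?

Span of 4: 4·42 + 3·2 = 168 + 6 = 174 mm.

174 mm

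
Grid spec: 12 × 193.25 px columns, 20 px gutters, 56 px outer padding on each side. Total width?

Total width: 2·56 + 12·193.25 + 11·20 = 2651 px.

2651 px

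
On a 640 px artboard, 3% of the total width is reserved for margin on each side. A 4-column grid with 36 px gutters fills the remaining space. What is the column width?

Margins: 3% × 640 = 19.2 px each, so content = 640 − 38.4 = 601.6 px.
Subtracting 3 gutters of 36 leaves 493.6 for 4 columns, so c = 123.4 px.

123.4 px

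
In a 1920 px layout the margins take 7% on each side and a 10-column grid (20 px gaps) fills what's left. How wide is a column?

147.12 px

Each margin = 7% of 1920 = 134.4 px; content = 1920 − 2·134.4 = 1651.2 px.
10 columns + 9 gaps: 10c + 9·20 = 1651.2.
10c = 1651.2 − 180 = 1471.2, so c = 147.12 px.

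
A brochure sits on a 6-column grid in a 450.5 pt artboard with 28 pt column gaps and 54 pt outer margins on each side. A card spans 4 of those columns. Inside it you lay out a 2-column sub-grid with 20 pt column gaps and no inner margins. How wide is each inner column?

Take off 108 pt of margins, leaving 342.5 pt.
6 columns + 5 column gaps: 6c + 5·28 = 342.5.
6c = 342.5 − 140 = 202.5, so c = 33.75 pt.
Span of 4: 4·33.75 + 3·28 = 135 + 84 = 219 pt.
2 columns + 1 column gap: 2d + 1·20 = 219.
2d = 219 − 20 = 199, so d = 99.5 pt.

99.5 pt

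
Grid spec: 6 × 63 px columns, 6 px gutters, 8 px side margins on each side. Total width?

Layout = 2·8 + 6·63 + 5·6 = 16 + 378 + 30 = 424 px.

424 px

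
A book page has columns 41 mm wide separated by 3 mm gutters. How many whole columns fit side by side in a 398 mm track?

9 columns

9 columns: 9·41 + 8·3 = 393 mm ≤ 398.
10 columns: 437 mm > 398. So 9.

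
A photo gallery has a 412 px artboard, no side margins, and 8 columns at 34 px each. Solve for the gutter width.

Columns use 272 px, leaving 140 px across 7 gutters = 20 px each.

20 px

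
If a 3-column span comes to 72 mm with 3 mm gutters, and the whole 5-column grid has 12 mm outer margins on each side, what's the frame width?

72 − 2·3 = 66; ÷3 gives c = 22 mm.
Total width: 2·12 + 5·22 + 4·3 = 146 mm.

146 mm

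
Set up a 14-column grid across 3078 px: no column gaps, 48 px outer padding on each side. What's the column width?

Subtract both margins: 3078 − 2·48 = 2982 px.
With no column gaps, each column is 2982/14 = 213 px.

213 px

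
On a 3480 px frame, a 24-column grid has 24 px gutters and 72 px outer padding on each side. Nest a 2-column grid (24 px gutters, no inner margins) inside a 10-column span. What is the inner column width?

676 px

Outer content = 3480 − 2·72 = 3336 px.
24 columns + 23 gutters: 24c + 23·24 = 3336.
24c = 3336 − 552 = 2784, so c = 116 px.
Span of 10: 10·116 + 9·24 = 1160 + 216 = 1376 px.
2d + 1·24 = 1376 → 2d = 1352 → d = 676 px.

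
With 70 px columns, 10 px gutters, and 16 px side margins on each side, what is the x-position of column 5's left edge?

336 px

Before column 5: the margin + 4 columns + 4 gutters.
Offset = 16 + 4·(70 + 10) = 16 + 320 = 336 px.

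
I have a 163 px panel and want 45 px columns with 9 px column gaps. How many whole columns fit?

k columns need k·45 + (k−1)·9 = k·54 − 9.
k·54 − 9 ≤ 163 → k ≤ 172 / 54 ≈ 3.19, so k = 3.

3 columns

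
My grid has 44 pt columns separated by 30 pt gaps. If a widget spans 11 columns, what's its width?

11 columns plus 10 gaps: 484 + 300 = 784 pt.

784 pt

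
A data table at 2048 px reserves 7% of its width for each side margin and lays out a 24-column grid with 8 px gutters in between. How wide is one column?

65.72 px

Margins: 7% × 2048 = 143.36 px each, so content = 2048 − 286.72 = 1761.28 px.
1761.28 − 23·8 = 1577.28; ÷24 gives c = 65.72 px.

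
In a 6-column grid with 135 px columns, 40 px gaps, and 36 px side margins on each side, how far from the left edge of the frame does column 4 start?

Before column 4: the margin + 3 columns + 3 gaps.
Offset = 36 + 3·(135 + 40) = 36 + 525 = 561 px.

561 px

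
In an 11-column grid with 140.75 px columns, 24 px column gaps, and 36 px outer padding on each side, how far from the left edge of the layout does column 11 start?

Each column+gutter stride is 164.75 px; 10 of them past the 36 px margin is 36 + 1647.5 = 1683.5 px.

1683.5 px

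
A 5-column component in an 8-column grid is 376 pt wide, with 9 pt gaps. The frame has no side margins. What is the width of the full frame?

Subtracting 4 gaps of 9 leaves 340 for 5 columns, so c = 68 pt.
Frame = 8·68 + 7·9 = 544 + 63 = 607 pt.

607 pt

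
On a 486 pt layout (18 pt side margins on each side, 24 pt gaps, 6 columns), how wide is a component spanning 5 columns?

371 pt

Take off 36 pt of margins, leaving 450 pt.
6 columns + 5 gaps: 6c + 5·24 = 450.
6c = 450 − 120 = 330, so c = 55 pt.
Span of 5: 5·55 + 4·24 = 275 + 96 = 371 pt.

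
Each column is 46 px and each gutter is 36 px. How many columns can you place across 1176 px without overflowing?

k columns need k·46 + (k−1)·36 = k·82 − 36.
k·82 − 36 ≤ 1176 → k ≤ 1212 / 82 ≈ 14.78, so k = 14.

14 columns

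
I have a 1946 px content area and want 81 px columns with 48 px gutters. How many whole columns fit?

15 columns: 15·81 + 14·48 = 1887 px ≤ 1946.
16 columns: 2016 px > 1946. So 15.

15 columns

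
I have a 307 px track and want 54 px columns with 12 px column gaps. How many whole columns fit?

4 columns

Each extra column adds 54 + 12 = 66 px.
(307 + 12) / 66 = 4.83, so 4 columns fit.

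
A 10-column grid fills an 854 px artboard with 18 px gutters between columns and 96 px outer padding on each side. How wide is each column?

50 px

Inside the margins: 854 − 192 = 662 px.
Subtracting 9 gutters of 18 leaves 500 for 10 columns, so c = 50 px.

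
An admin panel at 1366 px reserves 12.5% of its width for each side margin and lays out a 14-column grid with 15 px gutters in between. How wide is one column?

Each margin = 12.5% of 1366 = 170.75 px; content = 1366 − 2·170.75 = 1024.5 px.
Subtracting 13 gutters of 15 leaves 829.5 for 14 columns, so c = 59.25 px.

59.25 px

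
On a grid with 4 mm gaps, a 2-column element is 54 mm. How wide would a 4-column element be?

2 columns + 1 gap: 2c + 1·4 = 54.
2c = 54 − 4 = 50, so c = 25 mm.
Span of 4: 4·25 + 3·4 = 100 + 12 = 112 mm.

112 mm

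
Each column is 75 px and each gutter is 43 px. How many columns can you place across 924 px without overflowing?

8 columns

k columns need k·75 + (k−1)·43 = k·118 − 43.
k·118 − 43 ≤ 924 → k ≤ 967 / 118 ≈ 8.19, so k = 8.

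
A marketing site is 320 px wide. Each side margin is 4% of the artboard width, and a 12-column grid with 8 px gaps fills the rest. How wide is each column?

Each margin = 4% of 320 = 12.8 px; content = 320 − 2·12.8 = 294.4 px.
Subtracting 11 gaps of 8 leaves 206.4 for 12 columns, so c = 17.2 px.

17.2 px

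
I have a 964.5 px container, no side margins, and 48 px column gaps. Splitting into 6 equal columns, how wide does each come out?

120.75 px

6c + 5·48 = 964.5 → 6c = 724.5 → c = 120.75 px.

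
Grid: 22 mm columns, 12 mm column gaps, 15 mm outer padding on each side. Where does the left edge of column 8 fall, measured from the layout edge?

Each column+gutter stride is 34 mm; 7 of them past the 15 mm margin is 15 + 238 = 253 mm.

253 mm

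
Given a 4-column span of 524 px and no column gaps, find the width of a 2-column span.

262 px

4c = 524 → c = 131 px.
2-column span = 2·131 = 262 px.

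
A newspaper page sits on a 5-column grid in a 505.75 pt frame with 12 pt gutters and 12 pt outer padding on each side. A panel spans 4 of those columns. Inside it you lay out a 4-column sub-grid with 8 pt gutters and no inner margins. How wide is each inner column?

89.75 pt

Subtract both margins: 505.75 − 2·12 = 481.75 pt.
Subtracting 4 gutters of 12 leaves 433.75 for 5 columns, so c = 86.75 pt.
4 columns plus 3 gutters: 347 + 36 = 383 pt.
4 columns + 3 gutters: 4d + 3·8 = 383.
4d = 383 − 24 = 359, so d = 89.75 pt.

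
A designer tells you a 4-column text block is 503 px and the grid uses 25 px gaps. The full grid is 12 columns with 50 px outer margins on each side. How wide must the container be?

Subtracting 3 gaps of 25 leaves 428 for 4 columns, so c = 107 px.
Adding margins, columns and gutters: 100 + 1284 + 275 = 1659 px.

1659 px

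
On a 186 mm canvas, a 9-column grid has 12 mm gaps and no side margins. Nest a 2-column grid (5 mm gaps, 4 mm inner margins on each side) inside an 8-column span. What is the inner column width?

75.5 mm

9 columns + 8 gaps: 9c + 8·12 = 186.
9c = 186 − 96 = 90, so c = 10 mm.
Span of 8: 8·10 + 7·12 = 80 + 84 = 164 mm.
Inner content = 164 − 2·4 = 156 mm.
156 − 1·5 = 151; ÷2 gives d = 75.5 mm.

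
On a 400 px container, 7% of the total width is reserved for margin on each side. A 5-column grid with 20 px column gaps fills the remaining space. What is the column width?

Margins: 7% × 400 = 28 px each, so content = 400 − 56 = 344 px.
Subtracting 4 column gaps of 20 leaves 264 for 5 columns, so c = 52.8 px.

52.8 px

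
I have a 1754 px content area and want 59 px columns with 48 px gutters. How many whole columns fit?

k columns need k·59 + (k−1)·48 = k·107 − 48.
k·107 − 48 ≤ 1754 → k ≤ 1802 / 107 ≈ 16.84, so k = 16.

16 columns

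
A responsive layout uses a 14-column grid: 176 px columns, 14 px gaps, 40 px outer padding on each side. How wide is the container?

Total width: 2·40 + 14·176 + 13·14 = 2726 px.

2726 px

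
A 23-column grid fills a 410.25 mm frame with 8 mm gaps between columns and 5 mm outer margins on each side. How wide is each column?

Inside the margins: 410.25 − 10 = 400.25 mm.
23c + 22·8 = 400.25 → 23c = 224.25 → c = 9.75 mm.

9.75 mm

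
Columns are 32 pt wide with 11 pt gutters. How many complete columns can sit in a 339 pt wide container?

k columns need k·32 + (k−1)·11 = k·43 − 11.
k·43 − 11 ≤ 339 → k ≤ 350 / 43 ≈ 8.14, so k = 8.

8 columns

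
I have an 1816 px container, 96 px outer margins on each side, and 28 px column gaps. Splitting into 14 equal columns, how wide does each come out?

90 px

Subtract both margins: 1816 − 2·96 = 1624 px.
Subtracting 13 column gaps of 28 leaves 1260 for 14 columns, so c = 90 px.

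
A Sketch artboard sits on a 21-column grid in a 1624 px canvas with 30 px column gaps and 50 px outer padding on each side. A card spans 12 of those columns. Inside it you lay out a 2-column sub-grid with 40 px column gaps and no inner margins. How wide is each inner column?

409 px

Take off 100 px of margins, leaving 1524 px.
21c + 20·30 = 1524 → 21c = 924 → c = 44 px.
Span of 12: 12·44 + 11·30 = 528 + 330 = 858 px.
858 − 1·40 = 818; ÷2 gives d = 409 px.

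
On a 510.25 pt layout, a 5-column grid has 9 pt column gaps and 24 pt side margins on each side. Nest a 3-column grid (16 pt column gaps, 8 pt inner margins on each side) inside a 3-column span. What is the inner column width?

Subtract both margins: 510.25 − 2·24 = 462.25 pt.
462.25 − 4·9 = 426.25; ÷5 gives c = 85.25 pt.
3 columns plus 2 column gaps: 255.75 + 18 = 273.75 pt.
Inner content = 273.75 − 2·8 = 257.75 pt.
3d + 2·16 = 257.75 → 3d = 225.75 → d = 75.25 pt.

75.25 pt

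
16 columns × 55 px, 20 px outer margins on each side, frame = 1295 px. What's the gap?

25 px

Content width = 1295 − 2·20 = 1255 px.
Columns use 880 px, leaving 375 px across 15 gaps = 25 px each.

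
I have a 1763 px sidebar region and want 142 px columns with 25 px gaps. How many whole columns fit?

10 columns

k columns need k·142 + (k−1)·25 = k·167 − 25.
k·167 − 25 ≤ 1763 → k ≤ 1788 / 167 ≈ 10.71, so k = 10.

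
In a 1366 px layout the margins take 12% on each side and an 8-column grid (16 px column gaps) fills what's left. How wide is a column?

115.77 px

Margins: 12% × 1366 = 163.92 px each, so content = 1366 − 327.84 = 1038.16 px.
1038.16 − 7·16 = 926.16; ÷8 gives c = 115.77 px.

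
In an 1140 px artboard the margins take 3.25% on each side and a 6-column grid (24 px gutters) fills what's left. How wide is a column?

157.65 px

1140 × (1 − 2·3.25%) = 1140 × 93.5% = 1065.9 px for the columns.
Subtracting 5 gutters of 24 leaves 945.9 for 6 columns, so c = 157.65 px.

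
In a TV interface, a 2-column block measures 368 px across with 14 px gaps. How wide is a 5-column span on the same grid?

368 − 1·14 = 354; ÷2 gives c = 177 px.
5 columns plus 4 gaps: 885 + 56 = 941 px.

941 px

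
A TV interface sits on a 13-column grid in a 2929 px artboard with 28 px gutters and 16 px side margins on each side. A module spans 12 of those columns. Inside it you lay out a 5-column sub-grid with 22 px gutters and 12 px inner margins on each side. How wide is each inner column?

Take off 32 px of margins, leaving 2897 px.
2897 − 12·28 = 2561; ÷13 gives c = 197 px.
12 columns plus 11 gutters: 2364 + 308 = 2672 px.
Inner content = 2672 − 2·12 = 2648 px.
5d + 4·22 = 2648 → 5d = 2560 → d = 512 px.

512 px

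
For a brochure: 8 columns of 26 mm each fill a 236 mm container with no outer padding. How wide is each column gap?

Columns use 208 mm, leaving 28 mm across 7 column gaps = 4 mm each.

4 mm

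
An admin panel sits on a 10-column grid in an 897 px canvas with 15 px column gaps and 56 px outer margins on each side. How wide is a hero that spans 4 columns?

Inside the margins: 897 − 112 = 785 px.
10c + 9·15 = 785 → 10c = 650 → c = 65 px.
4 columns plus 3 column gaps: 260 + 45 = 305 px.

305 px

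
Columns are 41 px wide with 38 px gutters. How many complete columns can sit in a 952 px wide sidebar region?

12 columns

12 columns: 12·41 + 11·38 = 910 px ≤ 952.
13 columns: 989 px > 952. So 12.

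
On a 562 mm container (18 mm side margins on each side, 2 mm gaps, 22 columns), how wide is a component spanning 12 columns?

Take off 36 mm of margins, leaving 526 mm.
526 − 21·2 = 484; ÷22 gives c = 22 mm.
12 columns plus 11 gaps: 264 + 22 = 286 mm.

286 mm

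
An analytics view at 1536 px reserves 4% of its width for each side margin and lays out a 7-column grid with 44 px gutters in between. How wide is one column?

Margins: 4% × 1536 = 61.44 px each, so content = 1536 − 122.88 = 1413.12 px.
Subtracting 6 gutters of 44 leaves 1149.12 for 7 columns, so c = 164.16 px.

164.16 px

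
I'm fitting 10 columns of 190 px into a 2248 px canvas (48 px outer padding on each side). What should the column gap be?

28 px

Content width = 2248 − 2·48 = 2152 px.
10·190 + 9g = 2152 → 9g = 252 → g = 28 px.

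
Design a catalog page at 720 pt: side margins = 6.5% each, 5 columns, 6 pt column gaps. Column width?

Margins: 6.5% × 720 = 46.8 pt each, so content = 720 − 93.6 = 626.4 pt.
5 columns + 4 column gaps: 5c + 4·6 = 626.4.
5c = 626.4 − 24 = 602.4, so c = 120.48 pt.

120.48 pt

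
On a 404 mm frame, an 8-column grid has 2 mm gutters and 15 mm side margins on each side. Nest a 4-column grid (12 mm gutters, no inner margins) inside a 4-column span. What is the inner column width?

37.5 mm

Take off 30 mm of margins, leaving 374 mm.
8c + 7·2 = 374 → 8c = 360 → c = 45 mm.
Span of 4: 4·45 + 3·2 = 180 + 6 = 186 mm.
186 − 3·12 = 150; ÷4 gives d = 37.5 mm.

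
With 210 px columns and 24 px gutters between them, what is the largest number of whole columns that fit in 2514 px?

Each extra column adds 210 + 24 = 234 px.
(2514 + 24) / 234 = 10.85, so 10 columns fit.

10 columns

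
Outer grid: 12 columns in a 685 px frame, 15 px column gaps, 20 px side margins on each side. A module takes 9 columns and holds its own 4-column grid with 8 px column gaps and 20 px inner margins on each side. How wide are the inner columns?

104 px

Subtract both margins: 685 − 2·20 = 645 px.
12 columns + 11 column gaps: 12c + 11·15 = 645.
12c = 645 − 165 = 480, so c = 40 px.
9 columns plus 8 column gaps: 360 + 120 = 480 px.
Inner content = 480 − 2·20 = 440 px.
4d + 3·8 = 440 → 4d = 416 → d = 104 px.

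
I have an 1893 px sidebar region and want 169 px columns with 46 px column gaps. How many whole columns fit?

k columns need k·169 + (k−1)·46 = k·215 − 46.
k·215 − 46 ≤ 1893 → k ≤ 1939 / 215 ≈ 9.02, so k = 9.

9 columns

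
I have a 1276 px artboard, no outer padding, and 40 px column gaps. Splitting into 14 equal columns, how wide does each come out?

54 px

1276 − 13·40 = 756; ÷14 gives c = 54 px.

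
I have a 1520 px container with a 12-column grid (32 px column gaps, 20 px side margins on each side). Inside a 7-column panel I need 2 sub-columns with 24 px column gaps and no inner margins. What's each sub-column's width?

413 px

Take off 40 px of margins, leaving 1480 px.
Subtracting 11 column gaps of 32 leaves 1128 for 12 columns, so c = 94 px.
Span of 7: 7·94 + 6·32 = 658 + 192 = 850 px.
850 − 1·24 = 826; ÷2 gives d = 413 px.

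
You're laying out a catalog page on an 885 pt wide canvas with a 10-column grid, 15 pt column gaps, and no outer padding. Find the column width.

Subtracting 9 column gaps of 15 leaves 750 for 10 columns, so c = 75 pt.

75 pt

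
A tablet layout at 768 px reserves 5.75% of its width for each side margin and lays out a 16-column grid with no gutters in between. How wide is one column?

Each margin = 5.75% of 768 = 44.16 px; content = 768 − 2·44.16 = 679.68 px.
With no gutters, each column is 679.68/16 = 42.48 px.

42.48 px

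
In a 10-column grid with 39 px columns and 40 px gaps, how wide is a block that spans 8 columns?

8 columns plus 7 gaps: 312 + 280 = 592 px.

592 px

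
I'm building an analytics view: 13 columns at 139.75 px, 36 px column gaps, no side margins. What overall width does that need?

Frame = 13·139.75 + 12·36 = 1816.75 + 432 = 2248.75 px.

2248.75 px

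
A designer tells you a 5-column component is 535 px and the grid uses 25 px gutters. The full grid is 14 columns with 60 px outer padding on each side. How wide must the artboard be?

5c + 4·25 = 535 → 5c = 435 → c = 87 px.
Total width: 2·60 + 14·87 + 13·25 = 1663 px.

1663 px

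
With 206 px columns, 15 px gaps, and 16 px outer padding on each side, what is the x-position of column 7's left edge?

1342 px

Before column 7: the margin + 6 columns + 6 gaps.
Offset = 16 + 6·(206 + 15) = 16 + 1326 = 1342 px.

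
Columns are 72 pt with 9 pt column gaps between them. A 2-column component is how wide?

2 columns plus 1 column gap: 144 + 9 = 153 pt.

153 pt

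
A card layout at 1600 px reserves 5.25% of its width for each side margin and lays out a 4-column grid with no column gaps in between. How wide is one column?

358 px

Each margin = 5.25% of 1600 = 84 px; content = 1600 − 2·84 = 1432 px.
1432 / 4 = 358 px per column.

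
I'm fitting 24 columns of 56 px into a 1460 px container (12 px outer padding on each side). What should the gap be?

4 px

Inside the margins: 1460 − 24 = 1436 px.
Columns use 1344 px, leaving 92 px across 23 gaps = 4 px each.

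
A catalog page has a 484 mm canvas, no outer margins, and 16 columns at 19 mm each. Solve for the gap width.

16 columns take 16·19 = 304 mm; remaining 180 splits into 15 gaps.
g = 180 / 15 = 12 mm.

12 mm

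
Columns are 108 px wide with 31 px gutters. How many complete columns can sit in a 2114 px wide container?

15 columns

Each extra column adds 108 + 31 = 139 px.
(2114 + 31) / 139 = 15.43, so 15 columns fit.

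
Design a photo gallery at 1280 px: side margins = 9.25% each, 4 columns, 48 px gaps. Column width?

224.8 px

1280 × (1 − 2·9.25%) = 1280 × 81.5% = 1043.2 px for the columns.
4 columns + 3 gaps: 4c + 3·48 = 1043.2.
4c = 1043.2 − 144 = 899.2, so c = 224.8 px.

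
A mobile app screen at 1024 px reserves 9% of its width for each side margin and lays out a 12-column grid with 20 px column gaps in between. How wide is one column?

Margins: 9% × 1024 = 92.16 px each, so content = 1024 − 184.32 = 839.68 px.
12 columns + 11 column gaps: 12c + 11·20 = 839.68.
12c = 839.68 − 220 = 619.68, so c = 51.64 px.

51.64 px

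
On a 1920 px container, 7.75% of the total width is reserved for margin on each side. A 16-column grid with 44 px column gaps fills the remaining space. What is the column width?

60.15 px

Each margin = 7.75% of 1920 = 148.8 px; content = 1920 − 2·148.8 = 1622.4 px.
Subtracting 15 column gaps of 44 leaves 962.4 for 16 columns, so c = 60.15 px.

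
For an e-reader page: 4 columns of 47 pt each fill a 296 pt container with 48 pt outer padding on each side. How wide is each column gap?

4 pt

Content width = 296 − 2·48 = 200 pt.
Columns use 188 pt, leaving 12 pt across 3 column gaps = 4 pt each.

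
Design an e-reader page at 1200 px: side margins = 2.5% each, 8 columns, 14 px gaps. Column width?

130.25 px

Each margin = 2.5% of 1200 = 30 px; content = 1200 − 2·30 = 1140 px.
Subtracting 7 gaps of 14 leaves 1042 for 8 columns, so c = 130.25 px.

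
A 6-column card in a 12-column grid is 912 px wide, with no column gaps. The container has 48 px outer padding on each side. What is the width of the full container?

1920 px

912 / 6 = 152 px per column.
Container = 2·48 + 12·152 = 96 + 1824 = 1920 px.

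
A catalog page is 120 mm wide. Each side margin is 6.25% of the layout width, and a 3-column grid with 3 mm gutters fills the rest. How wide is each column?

33 mm

120 × (1 − 2·6.25%) = 120 × 87.5% = 105 mm for the columns.
105 − 2·3 = 99; ÷3 gives c = 33 mm.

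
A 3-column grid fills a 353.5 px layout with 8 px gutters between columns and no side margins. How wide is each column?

112.5 px

3c + 2·8 = 353.5 → 3c = 337.5 → c = 112.5 px.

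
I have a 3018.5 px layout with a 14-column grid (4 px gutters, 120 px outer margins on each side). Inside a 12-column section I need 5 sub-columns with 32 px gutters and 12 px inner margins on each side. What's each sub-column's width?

Outer content = 3018.5 − 2·120 = 2778.5 px.
2778.5 − 13·4 = 2726.5; ÷14 gives c = 194.75 px.
12-column span = 12·194.75 + 11·4 = 2381 px.
Inner content = 2381 − 2·12 = 2357 px.
5 columns + 4 gutters: 5d + 4·32 = 2357.
5d = 2357 − 128 = 2229, so d = 445.8 px.

445.8 px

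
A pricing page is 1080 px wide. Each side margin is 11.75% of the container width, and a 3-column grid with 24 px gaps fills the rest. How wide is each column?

259.4 px

1080 × (1 − 2·11.75%) = 1080 × 76.5% = 826.2 px for the columns.
826.2 − 2·24 = 778.2; ÷3 gives c = 259.4 px.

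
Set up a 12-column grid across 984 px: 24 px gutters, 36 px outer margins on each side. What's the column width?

54 px

Subtract both margins: 984 − 2·36 = 912 px.
912 − 11·24 = 648; ÷12 gives c = 54 px.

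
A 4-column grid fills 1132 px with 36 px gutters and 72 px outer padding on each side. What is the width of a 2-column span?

Content width = 1132 − 2·72 = 988 px.
Subtracting 3 gutters of 36 leaves 880 for 4 columns, so c = 220 px.
2 columns plus 1 gutter: 440 + 36 = 476 px.

476 px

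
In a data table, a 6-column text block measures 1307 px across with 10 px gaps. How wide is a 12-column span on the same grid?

2624 px

Subtracting 5 gaps of 10 leaves 1257 for 6 columns, so c = 209.5 px.
12-column span = 12·209.5 + 11·10 = 2624 px.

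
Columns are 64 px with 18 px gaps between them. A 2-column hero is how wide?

2 columns plus 1 gap: 128 + 18 = 146 px.

146 px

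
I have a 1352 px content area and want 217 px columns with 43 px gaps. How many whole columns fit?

5 columns

Each extra column adds 217 + 43 = 260 px.
(1352 + 43) / 260 = 5.37, so 5 columns fit.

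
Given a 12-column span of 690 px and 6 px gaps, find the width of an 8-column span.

458 px

12c + 11·6 = 690 → 12c = 624 → c = 52 px.
Span of 8: 8·52 + 7·6 = 416 + 42 = 458 px.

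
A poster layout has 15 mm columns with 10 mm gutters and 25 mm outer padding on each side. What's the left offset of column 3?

75 mm

Column 3 starts at margin + 2·(column + gutter) = 25 + 2·25 = 75 mm.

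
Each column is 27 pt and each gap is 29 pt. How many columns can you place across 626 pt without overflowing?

k columns need k·27 + (k−1)·29 = k·56 − 29.
k·56 − 29 ≤ 626 → k ≤ 655 / 56 ≈ 11.70, so k = 11.

11 columns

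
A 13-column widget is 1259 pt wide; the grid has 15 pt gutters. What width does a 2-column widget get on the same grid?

181 pt

Subtracting 12 gutters of 15 leaves 1079 for 13 columns, so c = 83 pt.
2 columns plus 1 gutter: 166 + 15 = 181 pt.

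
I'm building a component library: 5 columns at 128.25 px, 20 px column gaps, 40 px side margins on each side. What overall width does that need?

801.25 px

Total width: 2·40 + 5·128.25 + 4·20 = 801.25 px.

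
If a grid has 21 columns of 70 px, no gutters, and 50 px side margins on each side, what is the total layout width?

Total width: 2·50 + 21·70 = 1570 px.

1570 px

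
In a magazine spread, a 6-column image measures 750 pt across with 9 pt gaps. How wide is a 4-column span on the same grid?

6 columns + 5 gaps: 6c + 5·9 = 750.
6c = 750 − 45 = 705, so c = 117.5 pt.
Span of 4: 4·117.5 + 3·9 = 470 + 27 = 497 pt.

497 pt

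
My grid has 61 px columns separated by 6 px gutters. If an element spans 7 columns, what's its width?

463 px

Span of 7: 7·61 + 6·6 = 427 + 36 = 463 px.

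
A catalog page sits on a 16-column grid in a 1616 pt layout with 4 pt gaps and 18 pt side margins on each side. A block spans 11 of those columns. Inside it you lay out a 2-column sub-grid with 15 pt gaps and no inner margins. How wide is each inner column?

535 pt

Outer content = 1616 − 2·18 = 1580 pt.
16c + 15·4 = 1580 → 16c = 1520 → c = 95 pt.
11-column span = 11·95 + 10·4 = 1085 pt.
2d + 1·15 = 1085 → 2d = 1070 → d = 535 pt.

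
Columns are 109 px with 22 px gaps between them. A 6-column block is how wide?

6-column span = 6·109 + 5·22 = 764 px.

764 px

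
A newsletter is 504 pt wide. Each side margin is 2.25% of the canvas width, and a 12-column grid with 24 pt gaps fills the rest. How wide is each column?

Margins: 2.25% × 504 = 11.34 pt each, so content = 504 − 22.68 = 481.32 pt.
Subtracting 11 gaps of 24 leaves 217.32 for 12 columns, so c = 18.11 pt.

18.11 pt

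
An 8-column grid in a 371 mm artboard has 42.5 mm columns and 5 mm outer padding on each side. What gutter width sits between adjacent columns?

Take off 10 mm of margins, leaving 361 mm.
8 columns take 8·42.5 = 340 mm; remaining 21 splits into 7 gutters.
g = 21 / 7 = 3 mm.

3 mm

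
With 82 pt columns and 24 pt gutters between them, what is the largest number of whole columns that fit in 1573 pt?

k columns need k·82 + (k−1)·24 = k·106 − 24.
k·106 − 24 ≤ 1573 → k ≤ 1597 / 106 ≈ 15.07, so k = 15.

15 columns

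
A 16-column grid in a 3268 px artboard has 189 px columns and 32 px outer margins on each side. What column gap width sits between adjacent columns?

12 px

Content width = 3268 − 2·32 = 3204 px.
Columns use 3024 px, leaving 180 px across 15 column gaps = 12 px each.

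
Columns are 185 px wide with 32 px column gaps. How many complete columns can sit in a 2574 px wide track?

Each extra column adds 185 + 32 = 217 px.
(2574 + 32) / 217 = 12.01, so 12 columns fit.

12 columns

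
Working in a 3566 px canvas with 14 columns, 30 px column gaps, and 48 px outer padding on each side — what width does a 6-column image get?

Subtract both margins: 3566 − 2·48 = 3470 px.
3470 − 13·30 = 3080; ÷14 gives c = 220 px.
Span of 6: 6·220 + 5·30 = 1320 + 150 = 1470 px.

1470 px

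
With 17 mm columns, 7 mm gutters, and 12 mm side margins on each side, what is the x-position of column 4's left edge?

84 mm

Each column+gutter stride is 24 mm; 3 of them past the 12 mm margin is 12 + 72 = 84 mm.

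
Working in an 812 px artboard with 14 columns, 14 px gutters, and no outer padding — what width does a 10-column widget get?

812 − 13·14 = 630; ÷14 gives c = 45 px.
10-column span = 10·45 + 9·14 = 576 px.

576 px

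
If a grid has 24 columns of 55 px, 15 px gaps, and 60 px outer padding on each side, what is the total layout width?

1785 px

Total width: 2·60 + 24·55 + 23·15 = 1785 px.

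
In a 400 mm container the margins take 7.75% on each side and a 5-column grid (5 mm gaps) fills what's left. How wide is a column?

63.6 mm

400 × (1 − 2·7.75%) = 400 × 84.5% = 338 mm for the columns.
Subtracting 4 gaps of 5 leaves 318 for 5 columns, so c = 63.6 mm.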